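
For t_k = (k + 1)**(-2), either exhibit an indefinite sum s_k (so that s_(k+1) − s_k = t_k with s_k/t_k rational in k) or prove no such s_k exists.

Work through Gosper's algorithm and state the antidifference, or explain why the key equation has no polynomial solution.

t_(k+1)/t_k = (k + 1)**2/(k + 2)**2.
Gosper form: A/B · C(k+1)/C(k) with A=k**2 + 2*k + 1, B=k**2 + 4*k + 4, C=1.
Set up (k**2 + 2*k + 1)·f(k+1) − (k**2 + 2*k + 1)·f(k) − (1) = 0.
deg f ≤ 0 (via 2,2,0).
Write f(k) = c0. Then LHS − RHS = -1, requiring -1 = 0: contradictory. No certificate.

no hypergeometric antidifference exists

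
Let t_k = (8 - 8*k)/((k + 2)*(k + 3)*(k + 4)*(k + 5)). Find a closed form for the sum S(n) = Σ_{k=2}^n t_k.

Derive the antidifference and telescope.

S(n) = n*(-n**2 - 12*n + 13)/(15*(n**3 + 12*n**2 + 47*n + 60))

Step 1: r(k) = k*(k + 2)/((k - 1)*(k + 6)).
Factor: A=k + 2; B=k + 6; C=k - 1.
Set up (k + 2)·f(k+1) − (k + 5)·f(k) − (k - 1) = 0.
Degrees (1,1,1) ⇒ d ≤ 3.
Solve for f: f(k) = -k/2 (degree 1 ≤ 3).
Then R = B(k−1)f/C = -k*(k + 5)/(2*(k - 1)), so s_k = R(k)·t_k = 4*k/((k + 2)*(k + 3)*(k + 4)).
Check: Δs_k = 8*(1 - k)/(k**4 + 14*k**3 + 71*k**2 + 154*k + 120). ✓
Σ_(k=2)^n t_k = s_(n+1) − s_(2) = (4*(n + 1)/(n**3 + 12*n**2 + 47*n + 60)) − (1/15), i.e. n*(-n**2 - 12*n + 13)/(15*(n**3 + 12*n**2 + 47*n + 60)).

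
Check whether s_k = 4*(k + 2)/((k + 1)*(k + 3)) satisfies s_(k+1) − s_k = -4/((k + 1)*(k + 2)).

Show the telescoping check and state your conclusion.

Invalid: residual 4*(2*k + 5)/(k**4 + 10*k**3 + 35*k**2 + 50*k + 24) ≠ 0.

s_(k+1) = 4*(k + 3)/((k + 2)*(k + 4))
s_(k+1) − s_k = 4*(-k**2 - 5*k - 7)/(k**4 + 10*k**3 + 35*k**2 + 50*k + 24)
(s_(k+1) − s_k) − t_k = 4*(2*k + 5)/(k**4 + 10*k**3 + 35*k**2 + 50*k + 24)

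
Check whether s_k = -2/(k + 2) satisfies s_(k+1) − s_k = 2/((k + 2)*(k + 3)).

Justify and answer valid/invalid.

Valid: the claim telescopes to t_k.

s_(k+1) = -2/(k + 3)
s_(k+1) − s_k = 2/((k + 2)*(k + 3))
(s_(k+1) − s_k) − t_k = 0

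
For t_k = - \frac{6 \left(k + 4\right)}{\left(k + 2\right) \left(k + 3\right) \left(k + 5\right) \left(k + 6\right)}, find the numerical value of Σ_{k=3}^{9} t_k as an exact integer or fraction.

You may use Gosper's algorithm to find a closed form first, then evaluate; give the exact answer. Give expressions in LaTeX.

t_(k+1)/t_k = (k + 2)*(k + 5)**2/((k + 4)**2*(k + 7)).
Normal form (A,B,C) = (k + 2, k + 7, k**2 + 8*k + 16).
f must satisfy (k + 2)·f(k+1) − (k + 6)·f(k) = k**2 + 8*k + 16.
From deg A=1, deg B=1, deg C=2: d=4.
Solving with deg f ≤ 4: f(k) = k*(k + 3)*(k + 4)*(k + 7)/20.
Get s_k = R·t_k = 3*k*(-k - 7)/(10*(k**2 + 7*k + 10)) with R(k) = B(k−1)f(k)/C(k) = k*(k + 3)*(k + 6)*(k + 7)/(20*(k + 4)).
s_(k+1) − s_k = 6*(-k - 4)/(k**4 + 16*k**3 + 91*k**2 + 216*k + 180) = t_k.
Σ_(k=3)^(9) t_k = s_(10) − s_(3) = -17/60 − (-9/40) = -7/120.

Σ = -7/120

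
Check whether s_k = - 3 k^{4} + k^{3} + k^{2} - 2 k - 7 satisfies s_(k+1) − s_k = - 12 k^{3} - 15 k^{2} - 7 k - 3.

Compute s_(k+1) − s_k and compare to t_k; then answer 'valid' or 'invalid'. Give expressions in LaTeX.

s_(k+1) = -2*k - 3*(k + 1)**4 + (k + 1)**3 + (k + 1)**2 - 9
s_(k+1) − s_k = -12*k**3 - 15*k**2 - 7*k - 3
(s_(k+1) − s_k) − t_k = 0

valid (s_(k+1) − s_k reduces to t_k)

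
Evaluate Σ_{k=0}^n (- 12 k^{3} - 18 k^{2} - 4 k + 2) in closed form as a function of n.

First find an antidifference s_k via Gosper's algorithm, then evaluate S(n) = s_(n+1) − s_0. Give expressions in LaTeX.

The ratio is (6*k**3 + 27*k**2 + 38*k + 16)/(6*k**3 + 9*k**2 + 2*k - 1).
Factor: A=1; B=1; C=k**3 + 3*k**2/2 + k/3 - 1/6.
Set up (1)·f(k+1) − (1)·f(k) − (k**3 + 3*k**2/2 + k/3 - 1/6) = 0.
From deg A=0, deg B=0, deg C=3: d=4.
Solve for f: f(k) = k*(k + 1)*(3*k**2 - 3*k - 1)/12 (degree 4 ≤ 4).
Certificate R = B(k−1)f/C = k*(3*k**2 - 3*k - 1)/(2*(6*k**2 + 3*k - 1)) gives s_k = k*(-3*k**3 + 4*k + 1).
s_(k+1) − s_k = -12*k**3 - 18*k**2 - 4*k + 2 = t_k.
s_(n+1) = -3*n**4 - 12*n**3 - 14*n**2 - 3*n + 2 and s_(0) = 0, so S(n) = -3*n**4 - 12*n**3 - 14*n**2 - 3*n + 2.

S(n) = - 3 n^{4} - 12 n^{3} - 14 n^{2} - 3 n + 2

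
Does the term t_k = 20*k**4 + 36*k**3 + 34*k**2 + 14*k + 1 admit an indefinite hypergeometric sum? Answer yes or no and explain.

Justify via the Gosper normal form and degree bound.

Step 1: r(k) = (20*k**4 + 116*k**3 + 262*k**2 + 270*k + 105)/(20*k**4 + 36*k**3 + 34*k**2 + 14*k + 1).
Normal form (A,B,C) = (1, 1, k**4 + 9*k**3/5 + 17*k**2/10 + 7*k/10 + 1/20).
Set up (1)·f(k+1) − (1)·f(k) − (k**4 + 9*k**3/5 + 17*k**2/10 + 7*k/10 + 1/20) = 0.
Degrees (0,0,4) ⇒ d ≤ 5.
Solve for f: f(k) = k*(4*k**4 - k**3 - k - 1)/20 (degree 5 ≤ 5).
Certificate R = B(k−1)f/C = k*(4*k**4 - k**3 - k - 1)/(20*k**4 + 36*k**3 + 34*k**2 + 14*k + 1) gives s_k = k*(4*k**4 - k**3 - k - 1).
Δs = 20*k**4 + 36*k**3 + 34*k**2 + 14*k + 1, as required.

Yes. s_k = k*(4*k**4 - k**3 - k - 1).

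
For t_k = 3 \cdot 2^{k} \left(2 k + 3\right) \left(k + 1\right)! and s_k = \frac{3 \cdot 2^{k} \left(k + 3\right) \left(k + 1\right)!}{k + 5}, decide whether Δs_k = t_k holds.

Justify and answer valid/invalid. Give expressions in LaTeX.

Invalid: residual - \frac{6 \cdot 2^{k} \left(2 k^{2} + 13 k + 14\right) \left(k + 1\right)!}{\left(k + 5\right) \left(k + 6\right)} ≠ 0.

s_(k+1) = 6*2**k*(k + 4)*factorial(k + 2)/(k + 6)
s_(k+1) − s_k = 3*2**k*(2*k**3 + 21*k**2 + 67*k + 62)*factorial(k + 1)/((k + 5)*(k + 6))
(s_(k+1) − s_k) − t_k = -6*2**k*(2*k**2 + 13*k + 14)*factorial(k + 1)/((k + 5)*(k + 6))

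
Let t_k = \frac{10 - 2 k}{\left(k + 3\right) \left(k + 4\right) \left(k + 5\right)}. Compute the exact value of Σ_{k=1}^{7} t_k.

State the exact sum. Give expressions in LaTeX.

Σ = 7/66

r(k) = (k - 4)*(k + 3)/((k - 5)*(k + 6)) after simplifying.
So A=k + 3 and B=k + 6, with C=k - 5.
Set up (k + 3)·f(k+1) − (k + 5)·f(k) − (k - 5) = 0.
Degrees (1,1,1) ⇒ d ≤ 2.
Solving with deg f ≤ 2: f(k) = -k*(k + 19)/12.
Get s_k = R·t_k = k*(k + 19)/(6*(k + 3)*(k + 4)) with R(k) = B(k−1)f(k)/C(k) = -k*(k + 5)*(k + 19)/(12*(k - 5)).
Check: Δs_k = 2*(5 - k)/(k**3 + 12*k**2 + 47*k + 60). ✓
Σ_(k=1)^(7) t_k = s_(8) − s_(1) = 3/11 − (1/6) = 7/66.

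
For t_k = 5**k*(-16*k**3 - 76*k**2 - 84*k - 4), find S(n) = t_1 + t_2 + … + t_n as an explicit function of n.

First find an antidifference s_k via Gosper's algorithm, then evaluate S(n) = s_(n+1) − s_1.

r(k) = 5*(4*k**3 + 31*k**2 + 71*k + 45)/(4*k**3 + 19*k**2 + 21*k + 1) after simplifying.
Gosper form: A/B · C(k+1)/C(k) with A=5, B=1, C=k**3 + 19*k**2/4 + 21*k/4 + 1/4.
Key eq: (5)·f(k+1) = (1)·f(k) + (k**3 + 19*k**2/4 + 21*k/4 + 1/4).
deg f ≤ 3 (via 0,0,3).
Coefficient equations give f(k) = (k - 1)*(k + 1)**2/4.
Certificate R = B(k−1)f/C = (k - 1)*(k + 1)**2/(4*k**3 + 19*k**2 + 21*k + 1) gives s_k = 4*5**k*(-k**3 - k**2 + k + 1).
s_(k+1) − s_k = 5**k*(-16*k**3 - 76*k**2 - 84*k - 4) = t_k.
s_(n+1) = 20*5**n*n*(-n**2 - 4*n - 4) and s_(1) = 0, so S(n) = 20*5**n*n*(-n**2 - 4*n - 4).

S(n) = 20*5**n*n*(-n**2 - 4*n - 4)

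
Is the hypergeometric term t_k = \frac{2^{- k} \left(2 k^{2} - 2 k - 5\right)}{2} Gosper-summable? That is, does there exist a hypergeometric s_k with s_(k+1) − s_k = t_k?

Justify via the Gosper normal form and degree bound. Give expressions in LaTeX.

Yes. s_k = 2^{- k} \left(- 2 k^{2} - 2 k + 1\right).

Compute t_(k+1)/t_k: get (k**2 + k - 5/2)/(2*k**2 - 2*k - 5).
Take A(k)=1/2, B(k)=1, C(k)=k**2 - k - 5/2.
Set up (1/2)·f(k+1) − (1)·f(k) − (k**2 - k - 5/2) = 0.
Bound: deg f ≤ 2.
A polynomial solution: f(k) = -2*k**2 - 2*k + 1.
Certificate R = B(k−1)f/C = -2*(2*k**2 + 2*k - 1)/(2*k**2 - 2*k - 5) gives s_k = (-2*k**2 - 2*k + 1)/2**k.
Check: Δs_k = (2*k**2 - 2*k - 5)/(2*2**k). ✓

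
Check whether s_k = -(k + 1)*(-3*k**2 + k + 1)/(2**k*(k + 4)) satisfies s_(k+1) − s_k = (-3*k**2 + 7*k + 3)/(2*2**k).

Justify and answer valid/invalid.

s_(k+1) = -(k + 2)*(k - 3*(k + 1)**2 + 2)/(2*2**k*(k + 5))
s_(k+1) − s_k = (-3*k**4 - 11*k**3 + 39*k**2 + 68*k + 18)/(2*2**k*(k**2 + 9*k + 20))
(s_(k+1) − s_k) − t_k = 3*(3*k**3 + 11*k**2 - 33*k - 14)/(2*2**k*(k**2 + 9*k + 20))

Invalid: residual 3*(3*k**3 + 11*k**2 - 33*k - 14)/(2*2**k*(k**2 + 9*k + 20)) ≠ 0.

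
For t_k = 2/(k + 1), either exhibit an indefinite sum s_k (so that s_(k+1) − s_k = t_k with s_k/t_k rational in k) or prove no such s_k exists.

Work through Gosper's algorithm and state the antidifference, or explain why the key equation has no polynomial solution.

Ratio r(k) = (k + 1)/(k + 2).
Normal form (A,B,C) = (k + 1, k + 2, 1).
Solve (k + 1)·f(k+1) − (k + 1)·f(k) = 1.
d = 0 from the (1,1,0) case.
Generic f = c0 gives residual -1; -1 = 0 cannot hold, so t_k is not Gosper-summable.

not Gosper-summable; s_k does not exist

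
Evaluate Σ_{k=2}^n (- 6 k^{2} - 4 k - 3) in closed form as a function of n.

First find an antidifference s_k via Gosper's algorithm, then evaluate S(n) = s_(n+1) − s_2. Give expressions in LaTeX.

S(n) = - 2 n^{3} - 5 n^{2} - 6 n + 13

t_(k+1)/t_k = (6*k**2 + 16*k + 13)/(6*k**2 + 4*k + 3).
A = 1, B = 1, C = k**2 + 2*k/3 + 1/2.
f must satisfy (1)·f(k+1) − (1)·f(k) = k**2 + 2*k/3 + 1/2.
d = 3 from the (0,0,2) case.
Solve for f: f(k) = k*(2*k**2 - k + 2)/6 (degree 3 ≤ 3).
Get s_k = R·t_k = k*(-2*k**2 + k - 2) with R(k) = B(k−1)f(k)/C(k) = k*(2*k**2 - k + 2)/(6*k**2 + 4*k + 3).
s_(k+1) − s_k = -6*k**2 - 4*k - 3 = t_k.
Telescope: S(n) = s_(n+1) − s_(2) = -2*n**3 - 5*n**2 - 6*n - 3 − (-16) = -2*n**3 - 5*n**2 - 6*n + 13.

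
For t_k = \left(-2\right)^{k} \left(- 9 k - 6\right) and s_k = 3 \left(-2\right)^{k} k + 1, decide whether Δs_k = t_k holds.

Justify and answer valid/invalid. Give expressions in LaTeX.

s_(k+1) = -6*(-2)**k*(k + 1) + 1
s_(k+1) − s_k = (-2)**k*(-9*k - 6)
(s_(k+1) − s_k) − t_k = 0

Valid: the claim telescopes to t_k.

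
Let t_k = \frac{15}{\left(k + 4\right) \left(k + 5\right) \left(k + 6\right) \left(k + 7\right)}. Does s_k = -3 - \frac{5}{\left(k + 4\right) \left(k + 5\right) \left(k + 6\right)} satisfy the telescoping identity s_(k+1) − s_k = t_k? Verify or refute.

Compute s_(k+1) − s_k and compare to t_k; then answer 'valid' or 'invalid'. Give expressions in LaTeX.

valid (s_(k+1) − s_k reduces to t_k)

s_(k+1) = -3 - 5/((k + 5)*(k + 6)*(k + 7))
s_(k+1) − s_k = 15/((k + 4)*(k + 5)*(k + 6)*(k + 7))
(s_(k+1) − s_k) − t_k = 0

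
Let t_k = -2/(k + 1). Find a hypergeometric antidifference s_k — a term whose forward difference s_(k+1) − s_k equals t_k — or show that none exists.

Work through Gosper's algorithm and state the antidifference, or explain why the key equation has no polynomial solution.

Step 1: r(k) = (k + 1)/(k + 2).
So A=k + 1 and B=k + 2, with C=1.
Solve (k + 1)·f(k+1) − (k + 1)·f(k) = 1.
d = 0 from the (1,1,0) case.
f = c0 ⇒ A·f(k+1) − B(k−1)·f(k) − C = -1. The system {-1 = 0} is inconsistent; no antidifference.

none — t_k is not Gosper-summable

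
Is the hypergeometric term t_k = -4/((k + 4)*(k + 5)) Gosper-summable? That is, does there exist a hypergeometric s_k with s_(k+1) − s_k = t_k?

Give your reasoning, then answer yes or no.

Yes. s_k = -k/(k + 4).

Compute t_(k+1)/t_k: get (k + 4)/(k + 6).
Take A(k)=k + 4, B(k)=k + 6, C(k)=1.
Key eq: (k + 4)·f(k+1) = (k + 5)·f(k) + (1).
d = 1 from the (1,1,0) case.
A polynomial solution: f(k) = k/4.
So s_k = (B(k−1)f/C)·t_k = (k*(k + 5)/4)·t_k = -k/(k + 4).
s_(k+1) − s_k = -4/(k**2 + 9*k + 20) = t_k.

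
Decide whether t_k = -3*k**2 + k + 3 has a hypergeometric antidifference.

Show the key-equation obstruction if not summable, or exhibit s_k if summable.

Yes. s_k = k*(-k**2 + 2*k + 2).

Step 1: r(k) = (k - 3*(k + 1)**2 + 4)/(-3*k**2 + k + 3).
Normal form (A,B,C) = (1, 1, k**2 - k/3 - 1).
f must satisfy (1)·f(k+1) − (1)·f(k) = k**2 - k/3 - 1.
From deg A=0, deg B=0, deg C=2: d=3.
Coefficient equations give f(k) = k*(k**2 - 2*k - 2)/3.
Get s_k = R·t_k = k*(-k**2 + 2*k + 2) with R(k) = B(k−1)f(k)/C(k) = k*(k**2 - 2*k - 2)/(3*k**2 - k - 3).
Check: Δs_k = -3*k**2 + k + 3. ✓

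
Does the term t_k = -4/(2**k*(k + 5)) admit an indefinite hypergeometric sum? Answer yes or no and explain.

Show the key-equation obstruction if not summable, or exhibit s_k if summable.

Ratio r(k) = (k + 5)/(2*(k + 6)).
Gosper form: A/B · C(k+1)/C(k) with A=k/2 + 5/2, B=k + 6, C=1.
f must satisfy (k/2 + 5/2)·f(k+1) − (k + 5)·f(k) = 1.
Degrees (1,1,0) ⇒ d ≤ -1.
deg f ≤ -1 is impossible — no certificate.

No — negative degree bound, so no certificate f.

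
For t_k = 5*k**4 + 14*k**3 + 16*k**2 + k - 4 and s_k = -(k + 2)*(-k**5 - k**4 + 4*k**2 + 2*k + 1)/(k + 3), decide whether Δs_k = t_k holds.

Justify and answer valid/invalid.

s_(k+1) = -(k + 3)*(2*k - (k + 1)**5 - (k + 1)**4 + 4*(k + 1)**2 + 3)/(k + 4)
s_(k+1) − s_k = (5*k**6 + 45*k**5 + 146*k**4 + 223*k**3 + 142*k**2 - 17*k - 37)/(k**2 + 7*k + 12)
(s_(k+1) − s_k) − t_k = (-4*k**5 - 28*k**4 - 58*k**3 - 53*k**2 - k + 11)/(k**2 + 7*k + 12)

Invalid: residual (-4*k**5 - 28*k**4 - 58*k**3 - 53*k**2 - k + 11)/(k**2 + 7*k + 12) ≠ 0.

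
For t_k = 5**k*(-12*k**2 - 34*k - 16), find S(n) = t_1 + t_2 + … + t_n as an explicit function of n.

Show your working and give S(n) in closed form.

S(n) = -15*5**n*n**2 - 35*5**n*n - 15*5**n + 15

Step 1: r(k) = 5*(6*k**2 + 29*k + 31)/(6*k**2 + 17*k + 8).
Take A(k)=5, B(k)=1, C(k)=k**2 + 17*k/6 + 4/3.
Set up (5)·f(k+1) − (1)·f(k) − (k**2 + 17*k/6 + 4/3) = 0.
d = 2 from the (0,0,2) case.
Coefficient equations give f(k) = (3*k**2 + k - 1)/12.
Certificate R = B(k−1)f/C = (3*k**2 + k - 1)/(2*(6*k**2 + 17*k + 8)) gives s_k = 5**k*(-3*k**2 - k + 1).
Check: Δs_k = 5**k*(-12*k**2 - 34*k - 16). ✓
s_(n+1) = 5**(n + 1)*(-3*n**2 - 7*n - 3) and s_(1) = -15, so S(n) = -15*5**n*n**2 - 35*5**n*n - 15*5**n + 15.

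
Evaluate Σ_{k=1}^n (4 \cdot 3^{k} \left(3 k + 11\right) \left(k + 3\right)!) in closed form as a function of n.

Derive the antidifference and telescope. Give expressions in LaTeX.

S(n) = 12 \cdot 3^{n} \left(n + 4\right)! - 288

t_(k+1)/t_k = 3*(k + 4)*(3*k + 14)/(3*k + 11).
Normal form (A,B,C) = (3*k + 12, 1, k + 11/3).
f must satisfy (3*k + 12)·f(k+1) − (1)·f(k) = k + 11/3.
Degrees (1,0,1) ⇒ d ≤ 0.
Solving with deg f ≤ 0: f(k) = 1/3.
R(k) = B(k−1)·f(k)/C(k) = 1/(3*k + 11); s_k = R·t_k = 4*3**k*factorial(k + 3).
Check: Δs_k = 4*3**k*(3*k + 11)*factorial(k + 3). ✓
Evaluate: s_(n+1) = 12*3**n*factorial(n + 4); subtract s_(1) = 288 ⇒ S(n) = 12*3**n*factorial(n + 4) - 288.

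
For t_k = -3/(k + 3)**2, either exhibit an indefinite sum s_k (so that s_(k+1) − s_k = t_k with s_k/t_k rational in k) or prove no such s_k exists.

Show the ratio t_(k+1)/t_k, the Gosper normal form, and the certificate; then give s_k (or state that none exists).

Step 1: r(k) = (k + 3)**2/(k + 4)**2.
Normal form (A,B,C) = (k**2 + 6*k + 9, k**2 + 8*k + 16, 1).
Key eq: (k**2 + 6*k + 9)·f(k+1) = (k**2 + 6*k + 9)·f(k) + (1).
Bound: deg f ≤ 0.
Write f(k) = c0. Then LHS − RHS = -1, requiring -1 = 0: contradictory. No certificate.

none — t_k is not Gosper-summable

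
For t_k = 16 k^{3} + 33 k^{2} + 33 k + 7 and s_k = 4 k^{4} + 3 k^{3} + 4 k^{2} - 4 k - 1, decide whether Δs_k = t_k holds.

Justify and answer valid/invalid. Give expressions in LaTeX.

valid (s_(k+1) − s_k reduces to t_k)

s_(k+1) = 4*k**4 + 19*k**3 + 37*k**2 + 29*k + 6
s_(k+1) − s_k = 16*k**3 + 33*k**2 + 33*k + 7
(s_(k+1) − s_k) − t_k = 0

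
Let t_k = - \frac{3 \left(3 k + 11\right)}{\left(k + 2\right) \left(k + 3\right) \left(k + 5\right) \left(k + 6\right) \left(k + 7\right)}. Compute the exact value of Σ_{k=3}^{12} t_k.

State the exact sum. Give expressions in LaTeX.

The ratio is (k + 2)*(k + 5)*(3*k + 14)/((k + 4)*(k + 8)*(3*k + 11)).
Factor: A=k + 2; B=k + 8; C=k**2 + 23*k/3 + 44/3.
Solve (k + 2)·f(k+1) − (k + 7)·f(k) = k**2 + 23*k/3 + 44/3.
Bound: deg f ≤ 5.
Solving with deg f ≤ 5: f(k) = k*(k + 3)*(k + 4)*(k**2 + 13*k + 52)/180.
Then R = B(k−1)f/C = k*(k + 3)*(k + 7)*(k**2 + 13*k + 52)/(60*(3*k + 11)), so s_k = R(k)·t_k = k*(-k**2 - 13*k - 52)/(20*(k**3 + 13*k**2 + 52*k + 60)).
s_(k+1) − s_k = 3*(-3*k - 11)/(k**5 + 23*k**4 + 203*k**3 + 853*k**2 + 1692*k + 1260) = t_k.
Evaluate s at k=13 and k=3: -169/3420 and -1/24; difference -53/6840.

Σ = -53/6840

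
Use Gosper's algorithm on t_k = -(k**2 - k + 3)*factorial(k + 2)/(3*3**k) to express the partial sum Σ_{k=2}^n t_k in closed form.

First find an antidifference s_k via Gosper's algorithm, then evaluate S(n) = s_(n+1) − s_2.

S(n) = -3**(-n - 1)*(n - 1)*factorial(n + 3)

Step 1: r(k) = (k + 3)*(-k + (k + 1)**2 + 2)/(3*(k**2 - k + 3)).
Normal form (A,B,C) = (k/3 + 1, 1, k**2 - k + 3).
Need (k/3 + 1)·f(k+1) − (1)·f(k) = k**2 - k + 3.
Degrees (1,0,2) ⇒ d ≤ 1.
Solving with deg f ≤ 1: f(k) = 3*(k - 2).
Then R = B(k−1)f/C = 3*(k - 2)/(k**2 - k + 3), so s_k = R(k)·t_k = -(k - 2)*factorial(k + 2)/3**k.
Δs = -(k**2 - k + 3)*factorial(k + 2)/(3*3**k), as required.
Telescope: S(n) = s_(n+1) − s_(2) = -3**(-n - 1)*(n - 1)*factorial(n + 3) − (0) = -3**(-n - 1)*(n - 1)*factorial(n + 3).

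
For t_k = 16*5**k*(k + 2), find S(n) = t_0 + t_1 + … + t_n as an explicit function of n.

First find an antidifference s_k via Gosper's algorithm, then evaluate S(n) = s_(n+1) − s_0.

r(k) = 5*(k + 3)/(k + 2) after simplifying.
So A=5 and B=1, with C=k + 2.
Key eq: (5)·f(k+1) = (1)·f(k) + (k + 2).
Bound: deg f ≤ 1.
Solve for f: f(k) = (4*k + 3)/16 (degree 1 ≤ 1).
R(k) = B(k−1)·f(k)/C(k) = (4*k + 3)/(16*(k + 2)); s_k = R·t_k = 5**k*(4*k + 3).
Δs = 16*5**k*(k + 2), as required.
Σ_(k=0)^n t_k = s_(n+1) − s_(0) = (5**(n + 1)*(4*n + 7)) − (3), i.e. 20*5**n*n + 35*5**n - 3.

S(n) = 20*5**n*n + 35*5**n - 3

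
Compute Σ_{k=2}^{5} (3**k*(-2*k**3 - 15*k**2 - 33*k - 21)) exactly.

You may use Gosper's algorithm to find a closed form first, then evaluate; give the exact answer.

Σ = -249084

Compute t_(k+1)/t_k: get 3*(2*k**3 + 21*k**2 + 69*k + 71)/(2*k**3 + 15*k**2 + 33*k + 21).
Gosper form: A/B · C(k+1)/C(k) with A=3, B=1, C=k**3 + 15*k**2/2 + 33*k/2 + 21/2.
f must satisfy (3)·f(k+1) − (1)·f(k) = k**3 + 15*k**2/2 + 33*k/2 + 21/2.
d = 3 from the (0,0,3) case.
Solve for f: f(k) = k*(k**2 + 3*k + 3)/2 (degree 3 ≤ 3).
Then R = B(k−1)f/C = k*(k**2 + 3*k + 3)/(2*k**3 + 15*k**2 + 33*k + 21), so s_k = R(k)·t_k = 3**k*k*(-k**2 - 3*k - 3).
Δs = 3**k*(-2*k**3 - 15*k**2 - 33*k - 21), as required.
Σ_(k=2)^(5) t_k = s_(6) − s_(2) = -249318 − (-234) = -249084.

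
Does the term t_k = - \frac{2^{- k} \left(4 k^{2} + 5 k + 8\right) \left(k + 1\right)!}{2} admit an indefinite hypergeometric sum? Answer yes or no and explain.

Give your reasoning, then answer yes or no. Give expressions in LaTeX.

Yes. s_k = - 2^{- k} \left(4 k + 1\right) \left(k + 1\right)!.

r(k) = (k + 2)*(5*k + 4*(k + 1)**2 + 13)/(2*(4*k**2 + 5*k + 8)) after simplifying.
Gosper form: A/B · C(k+1)/C(k) with A=k/2 + 1, B=1, C=k**2 + 5*k/4 + 2.
Key eq: (k/2 + 1)·f(k+1) = (1)·f(k) + (k**2 + 5*k/4 + 2).
d = 1 from the (1,0,2) case.
Solving with deg f ≤ 1: f(k) = (4*k + 1)/2.
Get s_k = R·t_k = -(4*k + 1)*factorial(k + 1)/2**k with R(k) = B(k−1)f(k)/C(k) = 2*(4*k + 1)/(4*k**2 + 5*k + 8).
Verify: -(4*k**2 + 5*k + 8)*factorial(k + 1)/(2*2**k) matches t_k.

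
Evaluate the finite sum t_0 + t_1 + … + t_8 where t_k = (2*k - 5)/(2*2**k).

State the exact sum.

Σ = -1551/512

Ratio r(k) = (2*k - 3)/(2*(2*k - 5)).
A = 1/2, B = 1, C = k - 5/2.
Key eq: (1/2)·f(k+1) = (1)·f(k) + (k - 5/2).
From deg A=0, deg B=0, deg C=1: d=1.
A polynomial solution: f(k) = 3 - 2*k.
R(k) = B(k−1)·f(k)/C(k) = -2*(2*k - 3)/(2*k - 5); s_k = R·t_k = (3 - 2*k)/2**k.
Check: Δs_k = (2*k - 5)/(2*2**k). ✓
Σ_(k=0)^(8) t_k = s_(9) − s_(0) = -15/512 − (3) = -1551/512.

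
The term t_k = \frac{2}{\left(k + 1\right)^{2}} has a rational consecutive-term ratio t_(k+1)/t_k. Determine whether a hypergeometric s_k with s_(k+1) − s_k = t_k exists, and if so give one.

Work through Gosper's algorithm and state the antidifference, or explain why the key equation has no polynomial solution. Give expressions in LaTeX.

none (Gosper's algorithm certifies no s_k)

r(k) = (k + 1)**2/(k + 2)**2 after simplifying.
Take A(k)=k**2 + 2*k + 1, B(k)=k**2 + 4*k + 4, C(k)=1.
f must satisfy (k**2 + 2*k + 1)·f(k+1) − (k**2 + 2*k + 1)·f(k) = 1.
deg f ≤ 0 (via 2,2,0).
Put f(k) = c0: A·f(k+1) − B(k−1)·f(k) − C = -1; need -1 = 0 — inconsistent ⇒ no f, not summable.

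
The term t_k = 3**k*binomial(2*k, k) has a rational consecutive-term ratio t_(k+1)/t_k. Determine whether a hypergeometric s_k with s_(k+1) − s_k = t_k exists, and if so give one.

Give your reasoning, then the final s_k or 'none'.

Compute t_(k+1)/t_k: get 6*(2*k + 1)/(k + 1).
So A=12*k + 6 and B=k + 1, with C=1.
Set up (12*k + 6)·f(k+1) − (k)·f(k) − (1) = 0.
deg f ≤ -1 (via 1,1,0).
deg f ≤ -1 is impossible — no certificate.

no hypergeometric antidifference exists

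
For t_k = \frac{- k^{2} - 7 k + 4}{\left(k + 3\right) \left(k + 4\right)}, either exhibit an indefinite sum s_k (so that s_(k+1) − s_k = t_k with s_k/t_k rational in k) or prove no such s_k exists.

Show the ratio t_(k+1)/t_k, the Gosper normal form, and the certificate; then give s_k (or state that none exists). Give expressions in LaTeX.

Compute t_(k+1)/t_k: get (k + 3)*(7*k + (k + 1)**2 + 3)/((k + 5)*(k**2 + 7*k - 4)).
A = k + 3, B = k + 5, C = k**2 + 7*k - 4.
Key eq: (k + 3)·f(k+1) = (k + 4)·f(k) + (k**2 + 7*k - 4).
d = 2 from the (1,1,2) case.
Match coefficients ⇒ f(k) = k*(3*k - 7)/3.
R(k) = B(k−1)·f(k)/C(k) = k*(k + 4)*(3*k - 7)/(3*(k**2 + 7*k - 4)); s_k = R·t_k = k*(7 - 3*k)/(3*(k + 3)).
Verify: (-k**2 - 7*k + 4)/(k**2 + 7*k + 12) matches t_k.

s_k = \frac{k \left(7 - 3 k\right)}{3 \left(k + 3\right)}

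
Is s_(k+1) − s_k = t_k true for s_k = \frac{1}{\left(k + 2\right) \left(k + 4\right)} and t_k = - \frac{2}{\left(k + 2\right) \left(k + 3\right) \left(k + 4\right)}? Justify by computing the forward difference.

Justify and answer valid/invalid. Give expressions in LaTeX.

Invalid: residual \frac{3}{k^{4} + 14 k^{3} + 71 k^{2} + 154 k + 120} ≠ 0.

s_(k+1) = 1/((k + 3)*(k + 5))
s_(k+1) − s_k = (-2*k - 7)/(k**4 + 14*k**3 + 71*k**2 + 154*k + 120)
(s_(k+1) − s_k) − t_k = 3/(k**4 + 14*k**3 + 71*k**2 + 154*k + 120)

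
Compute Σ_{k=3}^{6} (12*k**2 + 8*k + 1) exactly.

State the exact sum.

Step 1: r(k) = (12*k**2 + 32*k + 21)/(12*k**2 + 8*k + 1).
Take A(k)=1, B(k)=1, C(k)=k**2 + 2*k/3 + 1/12.
Key eq: (1)·f(k+1) = (1)·f(k) + (k**2 + 2*k/3 + 1/12).
From deg A=0, deg B=0, deg C=2: d=3.
Solving with deg f ≤ 3: f(k) = k*(4*k**2 - 2*k - 1)/12.
So s_k = (B(k−1)f/C)·t_k = (k*(4*k**2 - 2*k - 1)/((2*k + 1)*(6*k + 1)))·t_k = k*(4*k**2 - 2*k - 1).
s_(k+1) − s_k = 12*k**2 + 8*k + 1 = t_k.
Evaluate s at k=7 and k=3: 1267 and 87; difference 1180.

Σ = 1180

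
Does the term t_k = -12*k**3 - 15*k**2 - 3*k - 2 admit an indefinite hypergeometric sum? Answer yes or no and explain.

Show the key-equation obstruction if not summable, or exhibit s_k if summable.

Yes. s_k = k*(-3*k**3 + k**2 + 3*k - 3).

Ratio r(k) = (12*k**3 + 51*k**2 + 69*k + 32)/(12*k**3 + 15*k**2 + 3*k + 2).
Normal form (A,B,C) = (1, 1, k**3 + 5*k**2/4 + k/4 + 1/6).
f must satisfy (1)·f(k+1) − (1)·f(k) = k**3 + 5*k**2/4 + k/4 + 1/6.
d = 4 from the (0,0,3) case.
Solve for f: f(k) = k*(3*k**3 - k**2 - 3*k + 3)/12 (degree 4 ≤ 4).
Then R = B(k−1)f/C = k*(3*k**3 - k**2 - 3*k + 3)/(12*k**3 + 15*k**2 + 3*k + 2), so s_k = R(k)·t_k = k*(-3*k**3 + k**2 + 3*k - 3).
s_(k+1) − s_k = -12*k**3 - 15*k**2 - 3*k - 2 = t_k.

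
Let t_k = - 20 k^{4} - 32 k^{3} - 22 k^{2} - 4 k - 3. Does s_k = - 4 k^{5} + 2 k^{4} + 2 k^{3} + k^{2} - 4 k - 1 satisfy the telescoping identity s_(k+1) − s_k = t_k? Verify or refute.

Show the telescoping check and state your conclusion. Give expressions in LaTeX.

s_(k+1) = -4*k**5 - 18*k**4 - 30*k**3 - 21*k**2 - 8*k - 4
s_(k+1) − s_k = -20*k**4 - 32*k**3 - 22*k**2 - 4*k - 3
(s_(k+1) − s_k) − t_k = 0

valid; difference matches t_k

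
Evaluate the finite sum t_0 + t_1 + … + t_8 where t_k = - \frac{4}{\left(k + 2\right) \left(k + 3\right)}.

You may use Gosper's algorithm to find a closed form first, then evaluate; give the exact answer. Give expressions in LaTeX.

Σ = -18/11

t_(k+1)/t_k = (k + 2)/(k + 4).
So A=k + 2 and B=k + 4, with C=1.
f must satisfy (k + 2)·f(k+1) − (k + 3)·f(k) = 1.
Bound: deg f ≤ 1.
A polynomial solution: f(k) = k/2.
Get s_k = R·t_k = -2*k/(k + 2) with R(k) = B(k−1)f(k)/C(k) = k*(k + 3)/2.
Verify: -4/(k**2 + 5*k + 6) matches t_k.
Σ_(k=0)^(8) t_k = s_(9) − s_(0) = -18/11 − (0) = -18/11.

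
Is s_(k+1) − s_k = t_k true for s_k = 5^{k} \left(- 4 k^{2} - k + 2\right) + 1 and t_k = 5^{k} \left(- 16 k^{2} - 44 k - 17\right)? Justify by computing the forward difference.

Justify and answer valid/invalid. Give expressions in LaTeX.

Valid: the claim telescopes to t_k.

s_(k+1) = 5**(k + 1)*(-k - 4*(k + 1)**2 + 1) + 1
s_(k+1) − s_k = 5**k*(-16*k**2 - 44*k - 17)
(s_(k+1) − s_k) − t_k = 0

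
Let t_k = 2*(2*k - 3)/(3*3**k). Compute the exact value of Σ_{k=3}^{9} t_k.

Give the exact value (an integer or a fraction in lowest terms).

Σ = 970/6561

r(k) = (2*k - 1)/(3*(2*k - 3)) after simplifying.
Gosper form: A/B · C(k+1)/C(k) with A=1/3, B=1, C=k - 3/2.
Key eq: (1/3)·f(k+1) = (1)·f(k) + (k - 3/2).
Degrees (0,0,1) ⇒ d ≤ 1.
Match coefficients ⇒ f(k) = -3*(k - 1)/2.
Get s_k = R·t_k = 2*(1 - k)/3**k with R(k) = B(k−1)f(k)/C(k) = -3*(k - 1)/(2*k - 3).
s_(k+1) − s_k = 2*(2*k - 3)/(3*3**k) = t_k.
Sum = s_(10) − s_(3); s_(10) = -2/6561, s_(3) = -4/27 ⇒ 970/6561.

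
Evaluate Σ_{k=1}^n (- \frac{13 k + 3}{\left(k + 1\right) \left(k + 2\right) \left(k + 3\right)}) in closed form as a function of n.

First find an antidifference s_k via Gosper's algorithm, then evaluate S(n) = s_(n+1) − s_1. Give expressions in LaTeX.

S(n) = \frac{n \left(- 7 n - 9\right)}{2 \left(n^{2} + 5 n + 6\right)}

The ratio is (k + 1)*(13*k + 16)/((k + 4)*(13*k + 3)).
Factor: A=k + 1; B=k + 4; C=k + 3/13.
Set up (k + 1)·f(k+1) − (k + 3)·f(k) − (k + 3/13) = 0.
d = 2 from the (1,1,1) case.
Coefficient equations give f(k) = k*(4*k - 1)/13.
Get s_k = R·t_k = k*(1 - 4*k)/((k + 1)*(k + 2)) with R(k) = B(k−1)f(k)/C(k) = k*(k + 3)*(4*k - 1)/(13*k + 3).
Δs = (-13*k - 3)/(k**3 + 6*k**2 + 11*k + 6), as required.
Σ_(k=1)^n t_k = s_(n+1) − s_(1) = ((-4*n**2 - 7*n - 3)/(n**2 + 5*n + 6)) − (-1/2), i.e. n*(-7*n - 9)/(2*(n**2 + 5*n + 6)).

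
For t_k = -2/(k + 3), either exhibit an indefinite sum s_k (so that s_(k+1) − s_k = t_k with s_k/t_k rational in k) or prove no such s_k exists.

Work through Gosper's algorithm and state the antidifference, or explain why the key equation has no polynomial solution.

no hypergeometric antidifference exists

Compute t_(k+1)/t_k: get (k + 3)/(k + 4).
Normal form (A,B,C) = (k + 3, k + 4, 1).
f must satisfy (k + 3)·f(k+1) − (k + 3)·f(k) = 1.
deg f ≤ 0 (via 1,1,0).
Put f(k) = c0: A·f(k+1) − B(k−1)·f(k) − C = -1; need -1 = 0 — inconsistent ⇒ no f, not summable.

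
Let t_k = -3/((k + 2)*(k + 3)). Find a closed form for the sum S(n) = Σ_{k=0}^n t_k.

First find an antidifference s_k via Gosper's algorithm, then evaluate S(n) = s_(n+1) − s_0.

S(n) = 3*(-n - 1)/(2*(n + 3))

Compute t_(k+1)/t_k: get (k + 2)/(k + 4).
Normal form (A,B,C) = (k + 2, k + 4, 1).
Key eq: (k + 2)·f(k+1) = (k + 3)·f(k) + (1).
Bound: deg f ≤ 1.
Solve for f: f(k) = k/2 (degree 1 ≤ 1).
Then R = B(k−1)f/C = k*(k + 3)/2, so s_k = R(k)·t_k = -3*k/(2*k + 4).
Check: Δs_k = -3/(k**2 + 5*k + 6). ✓
Evaluate: s_(n+1) = 3*(-n - 1)/(2*(n + 3)); subtract s_(0) = 0 ⇒ S(n) = 3*(-n - 1)/(2*(n + 3)).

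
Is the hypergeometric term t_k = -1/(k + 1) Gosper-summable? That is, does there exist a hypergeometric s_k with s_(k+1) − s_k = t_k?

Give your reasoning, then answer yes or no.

No — the linear system for f has no solution.

The ratio is (k + 1)/(k + 2).
A = k + 1, B = k + 2, C = 1.
Need (k + 1)·f(k+1) − (k + 1)·f(k) = 1.
Degrees (1,1,0) ⇒ d ≤ 0.
Put f(k) = c0: A·f(k+1) − B(k−1)·f(k) − C = -1; need -1 = 0 — inconsistent ⇒ no f, not summable.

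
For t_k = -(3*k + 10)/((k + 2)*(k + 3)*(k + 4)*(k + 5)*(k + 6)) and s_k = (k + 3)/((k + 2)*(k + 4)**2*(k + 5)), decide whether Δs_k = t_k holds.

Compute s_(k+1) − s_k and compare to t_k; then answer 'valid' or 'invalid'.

Invalid: residual (4*k**2 + 31*k + 58)/(k**7 + 29*k**6 + 355*k**5 + 2375*k**4 + 9364*k**3 + 21716*k**2 + 27360*k + 14400) ≠ 0.

s_(k+1) = (k + 4)/((k + 3)*(k + 5)**2*(k + 6))
s_(k+1) − s_k = ((k + 2)*(k + 4)**3 - (k + 3)**2*(k + 5)*(k + 6))/((k + 2)*(k + 3)*(k + 4)**2*(k + 5)**2*(k + 6))
(s_(k+1) − s_k) − t_k = (4*k**2 + 31*k + 58)/(k**7 + 29*k**6 + 355*k**5 + 2375*k**4 + 9364*k**3 + 21716*k**2 + 27360*k + 14400)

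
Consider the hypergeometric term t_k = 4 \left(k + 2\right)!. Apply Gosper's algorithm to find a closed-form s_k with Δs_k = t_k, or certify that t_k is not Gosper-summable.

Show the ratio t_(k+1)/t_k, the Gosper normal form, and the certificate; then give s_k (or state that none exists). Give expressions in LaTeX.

Step 1: r(k) = k + 3.
So A=k + 3 and B=1, with C=1.
Solve (k + 3)·f(k+1) − (1)·f(k) = 1.
deg f ≤ -1 (via 1,0,0).
Negative degree bound (-1): no f exists, t_k not Gosper-summable.

not Gosper-summable; s_k does not exist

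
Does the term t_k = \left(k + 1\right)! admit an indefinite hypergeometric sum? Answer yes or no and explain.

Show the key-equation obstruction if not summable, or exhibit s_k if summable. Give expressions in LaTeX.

No; the degree bound rules out any f.

t_(k+1)/t_k = k + 2.
Gosper form: A/B · C(k+1)/C(k) with A=k + 2, B=1, C=1.
Need (k + 2)·f(k+1) − (1)·f(k) = 1.
Bound: deg f ≤ -1.
Bound -1 < 0, so the key equation has no polynomial solution.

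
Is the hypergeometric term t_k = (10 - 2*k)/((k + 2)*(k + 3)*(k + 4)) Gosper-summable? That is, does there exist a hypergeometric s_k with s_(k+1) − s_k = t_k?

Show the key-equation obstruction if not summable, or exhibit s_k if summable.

Yes. s_k = k*(k + 9)/(2*(k + 2)*(k + 3)).

Ratio r(k) = (k - 4)*(k + 2)/((k - 5)*(k + 5)).
Normal form (A,B,C) = (k + 2, k + 5, k - 5).
Key eq: (k + 2)·f(k+1) = (k + 4)·f(k) + (k - 5).
From deg A=1, deg B=1, deg C=1: d=2.
Coefficient equations give f(k) = -k*(k + 9)/4.
Get s_k = R·t_k = k*(k + 9)/(2*(k + 2)*(k + 3)) with R(k) = B(k−1)f(k)/C(k) = -k*(k + 4)*(k + 9)/(4*(k - 5)).
Check: Δs_k = 2*(5 - k)/(k**3 + 9*k**2 + 26*k + 24). ✓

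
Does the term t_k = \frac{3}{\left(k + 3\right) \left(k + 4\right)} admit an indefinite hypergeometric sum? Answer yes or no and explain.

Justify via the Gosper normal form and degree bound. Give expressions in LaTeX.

Yes. s_k = \frac{k}{k + 3}.

Ratio r(k) = (k + 3)/(k + 5).
A = k + 3, B = k + 5, C = 1.
Key eq: (k + 3)·f(k+1) = (k + 4)·f(k) + (1).
Degrees (1,1,0) ⇒ d ≤ 1.
Match coefficients ⇒ f(k) = k/3.
Get s_k = R·t_k = k/(k + 3) with R(k) = B(k−1)f(k)/C(k) = k*(k + 4)/3.
s_(k+1) − s_k = 3/(k**2 + 7*k + 12) = t_k.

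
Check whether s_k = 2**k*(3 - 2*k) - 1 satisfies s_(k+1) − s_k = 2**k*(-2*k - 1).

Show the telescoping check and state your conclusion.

valid; difference matches t_k

s_(k+1) = 2**(k + 1)*(1 - 2*k) - 1
s_(k+1) − s_k = 2**k*(-2*k - 1)
(s_(k+1) − s_k) − t_k = 0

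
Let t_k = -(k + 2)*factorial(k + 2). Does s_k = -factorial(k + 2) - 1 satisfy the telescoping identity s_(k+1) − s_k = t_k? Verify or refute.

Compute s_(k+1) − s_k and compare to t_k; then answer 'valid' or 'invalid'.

valid; difference matches t_k

s_(k+1) = -factorial(k + 3) - 1
s_(k+1) − s_k = -(k + 2)*factorial(k + 2)
(s_(k+1) − s_k) − t_k = 0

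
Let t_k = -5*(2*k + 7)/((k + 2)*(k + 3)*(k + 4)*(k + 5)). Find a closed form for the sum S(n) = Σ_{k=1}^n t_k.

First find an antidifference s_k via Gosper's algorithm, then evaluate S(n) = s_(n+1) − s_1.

S(n) = n*(-n - 8)/(3*(n**2 + 8*n + 15))

Step 1: r(k) = (k + 2)*(2*k + 9)/((k + 6)*(2*k + 7)).
Take A(k)=k + 2, B(k)=k + 6, C(k)=k + 7/2.
f must satisfy (k + 2)·f(k+1) − (k + 5)·f(k) = k + 7/2.
d = 3 from the (1,1,1) case.
A polynomial solution: f(k) = k*(k + 3)*(k + 6)/16.
R(k) = B(k−1)·f(k)/C(k) = k*(k + 3)*(k + 5)*(k + 6)/(8*(2*k + 7)); s_k = R·t_k = 5*k*(-k - 6)/(8*(k**2 + 6*k + 8)).
Check: Δs_k = 5*(-2*k - 7)/(k**4 + 14*k**3 + 71*k**2 + 154*k + 120). ✓
s_(n+1) = 5*(-n**2 - 8*n - 7)/(8*(n**2 + 8*n + 15)) and s_(1) = -7/24, so S(n) = n*(-n - 8)/(3*(n**2 + 8*n + 15)).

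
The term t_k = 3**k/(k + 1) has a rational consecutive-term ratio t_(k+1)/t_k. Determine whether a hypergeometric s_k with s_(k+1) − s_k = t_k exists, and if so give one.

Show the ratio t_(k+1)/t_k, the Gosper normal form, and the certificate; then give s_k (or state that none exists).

none (Gosper's algorithm certifies no s_k)

t_(k+1)/t_k = 3*(k + 1)/(k + 2).
A = 3*k + 3, B = k + 2, C = 1.
Need (3*k + 3)·f(k+1) − (k + 1)·f(k) = 1.
From deg A=1, deg B=1, deg C=0: d=-1.
Negative degree bound (-1): no f exists, t_k not Gosper-summable.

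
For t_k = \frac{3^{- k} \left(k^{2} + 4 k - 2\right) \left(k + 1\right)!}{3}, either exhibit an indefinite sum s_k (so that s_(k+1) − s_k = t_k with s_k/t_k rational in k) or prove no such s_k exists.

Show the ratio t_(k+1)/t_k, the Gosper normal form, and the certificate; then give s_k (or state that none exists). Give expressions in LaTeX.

s_k = 3^{- k} \left(k + 4\right) \left(k + 1\right)!

r(k) = (k + 2)*(4*k + (k + 1)**2 + 2)/(3*(k**2 + 4*k - 2)) after simplifying.
Normal form (A,B,C) = (k/3 + 2/3, 1, k**2 + 4*k - 2).
Key eq: (k/3 + 2/3)·f(k+1) = (1)·f(k) + (k**2 + 4*k - 2).
d = 1 from the (1,0,2) case.
Coefficient equations give f(k) = 3*(k + 4).
Then R = B(k−1)f/C = 3*(k + 4)/(k**2 + 4*k - 2), so s_k = R(k)·t_k = (k + 4)*factorial(k + 1)/3**k.
Verify: (k**2 + 4*k - 2)*factorial(k + 1)/(3*3**k) matches t_k.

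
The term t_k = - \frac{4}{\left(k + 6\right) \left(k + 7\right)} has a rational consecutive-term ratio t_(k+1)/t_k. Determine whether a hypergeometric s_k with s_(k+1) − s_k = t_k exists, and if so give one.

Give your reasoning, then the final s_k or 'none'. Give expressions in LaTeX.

s_k = - \frac{2 k}{3 k + 18}

Ratio r(k) = (k + 6)/(k + 8).
A = k + 6, B = k + 8, C = 1.
Solve (k + 6)·f(k+1) − (k + 7)·f(k) = 1.
d = 1 from the (1,1,0) case.
Match coefficients ⇒ f(k) = k/6.
Certificate R = B(k−1)f/C = k*(k + 7)/6 gives s_k = -2*k/(3*k + 18).
Verify: -4/(k**2 + 13*k + 42) matches t_k.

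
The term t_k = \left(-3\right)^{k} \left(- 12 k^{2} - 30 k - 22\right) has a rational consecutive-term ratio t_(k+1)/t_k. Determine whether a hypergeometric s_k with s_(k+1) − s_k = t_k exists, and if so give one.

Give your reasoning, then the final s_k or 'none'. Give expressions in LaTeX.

s_k = \left(-3\right)^{k} \left(3 k^{2} + 3 k + 1\right)

The ratio is 3*(-6*k**2 - 27*k - 32)/(6*k**2 + 15*k + 11).
Factor: A=-3; B=1; C=k**2 + 5*k/2 + 11/6.
f must satisfy (-3)·f(k+1) − (1)·f(k) = k**2 + 5*k/2 + 11/6.
Bound: deg f ≤ 2.
Solving with deg f ≤ 2: f(k) = -(3*k**2 + 3*k + 1)/12.
So s_k = (B(k−1)f/C)·t_k = (-(3*k**2 + 3*k + 1)/(2*(6*k**2 + 15*k + 11)))·t_k = (-3)**k*(3*k**2 + 3*k + 1).
Check: Δs_k = (-3)**k*(-12*k**2 - 30*k - 22). ✓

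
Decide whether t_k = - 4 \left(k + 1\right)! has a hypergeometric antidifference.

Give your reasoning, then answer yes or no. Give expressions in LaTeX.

No; the degree bound rules out any f.

Ratio r(k) = k + 2.
Take A(k)=k + 2, B(k)=1, C(k)=1.
Key eq: (k + 2)·f(k+1) = (1)·f(k) + (1).
d = -1 from the (1,0,0) case.
deg f ≤ -1 is impossible — no certificate.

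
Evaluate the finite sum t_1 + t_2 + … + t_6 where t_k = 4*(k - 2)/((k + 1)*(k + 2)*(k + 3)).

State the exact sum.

Ratio r(k) = (k - 1)*(k + 1)/((k - 2)*(k + 4)).
So A=k + 1 and B=k + 4, with C=k - 2.
Solve (k + 1)·f(k+1) − (k + 3)·f(k) = k - 2.
Bound: deg f ≤ 2.
Match coefficients ⇒ f(k) = -k*(k + 7)/4.
Then R = B(k−1)f/C = -k*(k + 3)*(k + 7)/(4*(k - 2)), so s_k = R(k)·t_k = k*(-k - 7)/((k + 1)*(k + 2)).
Verify: 4*(k - 2)/(k**3 + 6*k**2 + 11*k + 6) matches t_k.
Sum = s_(7) − s_(1); s_(7) = -49/36, s_(1) = -4/3 ⇒ -1/36.

Σ = -1/36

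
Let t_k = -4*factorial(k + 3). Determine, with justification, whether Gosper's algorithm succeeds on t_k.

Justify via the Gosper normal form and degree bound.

The ratio is k + 4.
Take A(k)=k + 4, B(k)=1, C(k)=1.
Key eq: (k + 4)·f(k+1) = (1)·f(k) + (1).
Degrees (1,0,0) ⇒ d ≤ -1.
Negative degree bound (-1): no f exists, t_k not Gosper-summable.

No — key equation has no polynomial f.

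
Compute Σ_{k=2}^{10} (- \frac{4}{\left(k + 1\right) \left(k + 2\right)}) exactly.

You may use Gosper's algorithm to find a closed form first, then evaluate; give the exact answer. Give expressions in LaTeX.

Σ = -1

r(k) = (k + 1)/(k + 3) after simplifying.
Gosper form: A/B · C(k+1)/C(k) with A=k + 1, B=k + 3, C=1.
Key eq: (k + 1)·f(k+1) = (k + 2)·f(k) + (1).
Bound: deg f ≤ 1.
Match coefficients ⇒ f(k) = k.
Certificate R = B(k−1)f/C = k*(k + 2) gives s_k = -4*k/(k + 1).
s_(k+1) − s_k = -4/(k**2 + 3*k + 2) = t_k.
Evaluate s at k=11 and k=2: -11/3 and -8/3; difference -1.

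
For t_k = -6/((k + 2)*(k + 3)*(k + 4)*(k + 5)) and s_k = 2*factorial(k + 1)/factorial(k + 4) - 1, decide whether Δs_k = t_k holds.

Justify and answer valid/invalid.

s_(k+1) = 2*factorial(k + 2)/factorial(k + 5) - 1
s_(k+1) − s_k = -6/((k + 2)*(k + 3)*(k + 4)*(k + 5))
(s_(k+1) − s_k) − t_k = 0

valid (s_(k+1) − s_k reduces to t_k)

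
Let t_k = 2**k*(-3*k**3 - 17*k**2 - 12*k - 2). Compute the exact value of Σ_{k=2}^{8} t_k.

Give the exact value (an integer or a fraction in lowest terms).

The ratio is 2*(3*k**3 + 26*k**2 + 55*k + 34)/(3*k**3 + 17*k**2 + 12*k + 2).
Factor: A=2; B=1; C=k**3 + 17*k**2/3 + 4*k + 2/3.
Set up (2)·f(k+1) − (1)·f(k) − (k**3 + 17*k**2/3 + 4*k + 2/3) = 0.
Degrees (0,0,3) ⇒ d ≤ 3.
Solve for f: f(k) = (k + 1)*(3*k**2 - 4*k + 2)/3 (degree 3 ≤ 3).
R(k) = B(k−1)·f(k)/C(k) = (k + 1)*(3*k**2 - 4*k + 2)/(3*k**3 + 17*k**2 + 12*k + 2); s_k = R·t_k = 2**k*(-3*k**3 + k**2 + 2*k - 2).
s_(k+1) − s_k = 2**k*(-3*k**3 - 17*k**2 - 12*k - 2) = t_k.
Σ_(k=2)^(8) t_k = s_(9) − s_(2) = -1070080 − (-72) = -1070008.

Σ = -1070008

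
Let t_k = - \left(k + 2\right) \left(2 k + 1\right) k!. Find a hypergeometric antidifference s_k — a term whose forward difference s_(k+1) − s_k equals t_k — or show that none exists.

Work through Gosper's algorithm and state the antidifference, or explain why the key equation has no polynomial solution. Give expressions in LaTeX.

s_k = - \left(2 k + 3\right) k!

Ratio r(k) = (k + 1)*(k + 3)*(2*k + 3)/((k + 2)*(2*k + 1)).
A = k + 1, B = 1, C = k**2 + 5*k/2 + 1.
f must satisfy (k + 1)·f(k+1) − (1)·f(k) = k**2 + 5*k/2 + 1.
d = 1 from the (1,0,2) case.
Coefficient equations give f(k) = (2*k + 3)/2.
So s_k = (B(k−1)f/C)·t_k = ((2*k + 3)/((k + 2)*(2*k + 1)))·t_k = -(2*k + 3)*factorial(k).
Verify: -(k + 2)*(2*k + 1)*factorial(k) matches t_k.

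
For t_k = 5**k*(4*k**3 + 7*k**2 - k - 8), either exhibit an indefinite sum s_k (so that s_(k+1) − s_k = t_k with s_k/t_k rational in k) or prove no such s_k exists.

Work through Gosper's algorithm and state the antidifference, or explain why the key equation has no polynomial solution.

s_k = 5**k*(k**3 - 2*k**2 + k - 2)

t_(k+1)/t_k = 5*(4*k**3 + 19*k**2 + 25*k + 2)/(4*k**3 + 7*k**2 - k - 8).
A = 5, B = 1, C = k**3 + 7*k**2/4 - k/4 - 2.
Need (5)·f(k+1) − (1)·f(k) = k**3 + 7*k**2/4 - k/4 - 2.
Degrees (0,0,3) ⇒ d ≤ 3.
Solving with deg f ≤ 3: f(k) = (k - 2)*(k**2 + 1)/4.
R(k) = B(k−1)·f(k)/C(k) = (k - 2)*(k**2 + 1)/(4*k**3 + 7*k**2 - k - 8); s_k = R·t_k = 5**k*(k**3 - 2*k**2 + k - 2).
s_(k+1) − s_k = 5**k*(4*k**3 + 7*k**2 - k - 8) = t_k.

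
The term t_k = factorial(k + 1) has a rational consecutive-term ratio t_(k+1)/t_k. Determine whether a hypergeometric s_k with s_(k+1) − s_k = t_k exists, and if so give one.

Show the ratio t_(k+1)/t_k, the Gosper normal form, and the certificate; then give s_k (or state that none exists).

not Gosper-summable; s_k does not exist

t_(k+1)/t_k = k + 2.
A = k + 2, B = 1, C = 1.
Key eq: (k + 2)·f(k+1) = (1)·f(k) + (1).
deg f ≤ -1 (via 1,0,0).
deg f ≤ -1 is impossible — no certificate.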